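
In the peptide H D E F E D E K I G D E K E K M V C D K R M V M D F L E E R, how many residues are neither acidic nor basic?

11

Acidic: D, E. Basic: K, R, H. All other residues are neither.
Matching residues: F4, I9, G10, M16, V17, C18, M22, V23, M24, F26, L27.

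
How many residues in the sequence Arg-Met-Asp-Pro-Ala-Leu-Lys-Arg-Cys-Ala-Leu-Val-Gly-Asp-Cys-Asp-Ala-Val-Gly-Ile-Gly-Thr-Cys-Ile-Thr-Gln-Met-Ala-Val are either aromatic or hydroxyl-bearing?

2

Aromatic: F, W, Y. Hydroxyl-bearing: S, T, Y.
Aromatic residues here: none (0).
Hydroxyl-bearing residues here: Thr22, Thr25 (2).
(Y belongs to both groups, but none appear in this sequence.) Total = 0 + 2 = 2.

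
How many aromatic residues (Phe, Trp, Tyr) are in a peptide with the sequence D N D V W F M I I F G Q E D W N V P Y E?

Matching residues: W5, F6, F10, W15, Y19.

5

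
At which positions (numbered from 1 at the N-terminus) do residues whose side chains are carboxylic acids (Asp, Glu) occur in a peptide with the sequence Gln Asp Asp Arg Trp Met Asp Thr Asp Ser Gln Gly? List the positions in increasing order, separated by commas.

Matching residues: Asp2, Asp3, Asp7, Asp9.

2, 3, 7, 9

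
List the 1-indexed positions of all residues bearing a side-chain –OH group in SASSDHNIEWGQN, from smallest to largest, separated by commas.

1, 3, 4

S, T, and Y are the three residues with a side-chain hydroxyl.
Matching residues: S1, S3, S4.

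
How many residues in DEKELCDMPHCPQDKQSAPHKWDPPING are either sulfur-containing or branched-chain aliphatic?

Sulfur-containing: C, M. Branched-chain aliphatic: I, L, V.
Sulfur-containing residues here: C6, M8, C11 (3).
Branched-chain aliphatic residues here: L5, I26 (2).
The two groups share no amino acid, so total = 3 + 2 = 5.

5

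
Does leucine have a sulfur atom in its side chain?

No

The sulfur-bearing residues are cysteine (–SH) and methionine (–S–CH₃).
Leucine is not in this group.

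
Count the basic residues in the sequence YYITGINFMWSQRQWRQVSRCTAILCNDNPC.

Lysine (K), arginine (R), and histidine (H) have basic, nitrogen-containing side chains.
Matching residues: R13, R16, R20.

3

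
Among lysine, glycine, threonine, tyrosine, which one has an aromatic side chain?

tyrosine

F, W, and Y each carry an aromatic ring on the side chain.
Of the listed options, only tyrosine belongs to this group.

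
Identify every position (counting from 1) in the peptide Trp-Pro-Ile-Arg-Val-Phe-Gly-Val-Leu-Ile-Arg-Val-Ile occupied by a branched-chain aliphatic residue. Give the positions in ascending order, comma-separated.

V, L, and I make up the branched-chain aliphatic group.
Matching residues: Ile3, Val5, Val8, Leu9, Ile10, Val12, Ile13.

3, 5, 8, 9, 10, 12, 13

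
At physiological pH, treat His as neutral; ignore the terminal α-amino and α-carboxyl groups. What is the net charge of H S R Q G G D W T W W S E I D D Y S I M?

-3

The side chains ionized at physiological pH are Lys/Arg (+1) and Asp/Glu (−1); with His treated as neutral, nothing else contributes.
Positive (K, R): R3 → +1.
Negative (D, E): D7, E13, D15, D16 → −4.
Net charge = (+1) + (−4) = −3.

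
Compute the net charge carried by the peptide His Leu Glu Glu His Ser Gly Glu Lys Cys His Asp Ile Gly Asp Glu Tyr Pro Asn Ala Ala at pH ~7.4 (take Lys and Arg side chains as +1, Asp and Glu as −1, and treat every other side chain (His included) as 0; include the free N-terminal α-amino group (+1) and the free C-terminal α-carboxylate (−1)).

Positive (K, R): Lys9 → +1.
Negative (D, E): Glu3, Glu4, Glu8, Asp12, Asp15, Glu16 → −6.
The N-terminus (+1) and C-terminus (−1) cancel.
Net charge = (+1) + (−6) = −5.

-5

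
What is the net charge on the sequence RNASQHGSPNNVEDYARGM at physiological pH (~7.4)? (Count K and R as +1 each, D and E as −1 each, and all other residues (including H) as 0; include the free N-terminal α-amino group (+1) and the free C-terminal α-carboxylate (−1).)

Positive (K, R): R1, R17 → +2.
Negative (D, E): E13, D14 → −2.
The N-terminus (+1) and C-terminus (−1) cancel.
Net charge = (+2) + (−2) = 0.

0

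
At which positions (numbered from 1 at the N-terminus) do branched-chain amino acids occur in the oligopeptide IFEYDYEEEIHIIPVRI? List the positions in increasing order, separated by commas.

The BCAAs are Val, Leu, and Ile — aliphatic side chains with a branch point.
Matching residues: I1, I10, I12, I13, V15, I17.

1, 10, 12, 13, 15, 17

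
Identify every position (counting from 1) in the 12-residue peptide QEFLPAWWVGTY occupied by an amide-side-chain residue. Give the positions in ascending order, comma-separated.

Only N (asparagine) and Q (glutamine) carry a side-chain carboxamide.
Matching residues: Q1.

1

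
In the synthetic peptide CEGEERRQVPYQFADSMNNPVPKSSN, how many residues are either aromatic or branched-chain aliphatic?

Aromatic: F, W, Y. Branched-chain aliphatic: I, L, V.
Aromatic residues here: Y11, F13 (2).
Branched-chain aliphatic residues here: V9, V21 (2).
The two groups share no amino acid, so total = 2 + 2 = 4.

4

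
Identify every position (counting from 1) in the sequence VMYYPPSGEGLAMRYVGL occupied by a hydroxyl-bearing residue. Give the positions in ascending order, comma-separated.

Matching residues: Y3, Y4, S7, Y15.

3, 4, 7, 15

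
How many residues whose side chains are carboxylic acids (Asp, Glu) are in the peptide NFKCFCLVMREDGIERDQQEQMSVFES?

6

Matching residues: E11, D12, E15, D17, E20, E26.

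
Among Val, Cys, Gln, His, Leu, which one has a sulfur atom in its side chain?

Cys

Only Cys (C) and Met (M) have a sulfur atom in the side chain.
Of the listed options, only Cys belongs to this group.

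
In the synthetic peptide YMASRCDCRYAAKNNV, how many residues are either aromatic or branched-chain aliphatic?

3

Aromatic: F, W, Y. Branched-chain aliphatic: I, L, V.
Aromatic residues here: Y1, Y10 (2).
Branched-chain aliphatic residues here: V16 (1).
The two groups share no amino acid, so total = 2 + 1 = 3.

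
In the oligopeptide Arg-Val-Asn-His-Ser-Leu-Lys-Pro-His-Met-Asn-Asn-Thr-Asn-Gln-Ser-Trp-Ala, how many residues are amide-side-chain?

5

Only N (asparagine) and Q (glutamine) carry a side-chain carboxamide.
Matching residues: Asn3, Asn11, Asn12, Asn14, Gln15.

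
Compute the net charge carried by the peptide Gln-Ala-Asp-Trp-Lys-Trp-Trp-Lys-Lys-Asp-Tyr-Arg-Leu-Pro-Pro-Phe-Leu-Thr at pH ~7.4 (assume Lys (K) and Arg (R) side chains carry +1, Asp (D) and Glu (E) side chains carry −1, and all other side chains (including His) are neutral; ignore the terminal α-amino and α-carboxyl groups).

Positive (K, R): Lys5, Lys8, Lys9, Arg12 → +4.
Negative (D, E): Asp3, Asp10 → −2.
Net charge = (+4) + (−2) = +2.

+2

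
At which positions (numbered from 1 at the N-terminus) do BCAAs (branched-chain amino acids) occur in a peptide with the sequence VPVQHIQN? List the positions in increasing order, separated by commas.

1, 3, 6

Valine (V), leucine (L), and isoleucine (I) are the branched-chain amino acids.
Matching residues: V1, V3, I6.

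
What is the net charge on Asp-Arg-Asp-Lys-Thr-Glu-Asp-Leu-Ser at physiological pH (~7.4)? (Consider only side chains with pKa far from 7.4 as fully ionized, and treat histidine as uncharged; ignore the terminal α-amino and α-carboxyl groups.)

At pH ~7.4 the Lys and Arg side chains are protonated (+1), the Asp and Glu side chains are deprotonated (−1), and with His taken as neutral all other side chains carry no charge.
Positive (K, R): Arg2, Lys4 → +2.
Negative (D, E): Asp1, Asp3, Glu6, Asp7 → −4.
Net charge = (+2) + (−4) = −2.

-2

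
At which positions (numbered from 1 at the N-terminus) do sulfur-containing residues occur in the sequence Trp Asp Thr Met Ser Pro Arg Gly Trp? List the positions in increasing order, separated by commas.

4

The sulfur-bearing residues are cysteine (–SH) and methionine (–S–CH₃).
Matching residues: Met4.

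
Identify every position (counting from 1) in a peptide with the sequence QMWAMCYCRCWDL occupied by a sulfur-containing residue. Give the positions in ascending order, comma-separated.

2, 5, 6, 8, 10

Only Cys (C) and Met (M) have a sulfur atom in the side chain.
Matching residues: M2, M5, C6, C8, C10.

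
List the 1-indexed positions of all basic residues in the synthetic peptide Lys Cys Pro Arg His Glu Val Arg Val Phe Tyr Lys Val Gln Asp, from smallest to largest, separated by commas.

The basic amino acids are Lys (K), Arg (R), and His (H).
Matching residues: Lys1, Arg4, His5, Arg8, Lys12.

1, 4, 5, 8, 12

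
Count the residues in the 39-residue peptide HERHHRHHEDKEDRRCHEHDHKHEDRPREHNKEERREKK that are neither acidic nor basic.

3

Acidic: D, E. Basic: K, R, H. All other residues are neither.
Matching residues: C16, P27, N31.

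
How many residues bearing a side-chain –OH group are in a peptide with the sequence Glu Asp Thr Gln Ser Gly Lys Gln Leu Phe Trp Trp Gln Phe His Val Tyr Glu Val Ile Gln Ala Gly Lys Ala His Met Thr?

4

S, T, and Y are the three residues with a side-chain hydroxyl.
Matching residues: Thr3, Ser5, Tyr17, Thr28.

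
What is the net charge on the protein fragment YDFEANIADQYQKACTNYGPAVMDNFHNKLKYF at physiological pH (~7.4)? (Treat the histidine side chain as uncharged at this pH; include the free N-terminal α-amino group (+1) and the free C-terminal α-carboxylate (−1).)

-1

At pH ~7.4 the Lys and Arg side chains are protonated (+1), the Asp and Glu side chains are deprotonated (−1), and with His taken as neutral all other side chains carry no charge.
Positive (K, R): K13, K29, K31 → +3.
Negative (D, E): D2, E4, D9, D24 → −4.
The N-terminus (+1) and C-terminus (−1) cancel.
Net charge = (+3) + (−4) = −1.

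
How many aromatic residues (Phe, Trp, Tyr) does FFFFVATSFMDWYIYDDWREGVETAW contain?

10

Matching residues: F1, F2, F3, F4, F9, W12, Y13, Y15, W18, W26.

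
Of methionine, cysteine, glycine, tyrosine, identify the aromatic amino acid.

tyrosine

Phenylalanine (F), tryptophan (W), and tyrosine (Y) have aromatic ring side chains.
Of the listed options, only tyrosine belongs to this group.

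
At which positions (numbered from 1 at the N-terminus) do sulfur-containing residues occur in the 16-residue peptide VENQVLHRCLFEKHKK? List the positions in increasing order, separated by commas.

9

The sulfur-bearing residues are cysteine (–SH) and methionine (–S–CH₃).
Matching residues: C9.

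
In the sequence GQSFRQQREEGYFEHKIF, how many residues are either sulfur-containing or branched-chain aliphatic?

1

Sulfur-containing: C, M. Branched-chain aliphatic: I, L, V.
Sulfur-containing residues here: none (0).
Branched-chain aliphatic residues here: I17 (1).
The two groups share no amino acid, so total = 0 + 1 = 1.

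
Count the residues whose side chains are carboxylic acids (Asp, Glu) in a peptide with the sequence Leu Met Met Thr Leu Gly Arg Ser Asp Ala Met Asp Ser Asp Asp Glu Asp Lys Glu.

Matching residues: Asp9, Asp12, Asp14, Asp15, Glu16, Asp17, Glu19.

7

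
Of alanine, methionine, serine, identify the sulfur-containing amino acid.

The sulfur-bearing residues are cysteine (–SH) and methionine (–S–CH₃).
Of the listed options, only methionine belongs to this group.

methionine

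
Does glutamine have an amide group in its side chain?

Yes

Only N (asparagine) and Q (glutamine) carry a side-chain carboxamide.
Glutamine is in this group.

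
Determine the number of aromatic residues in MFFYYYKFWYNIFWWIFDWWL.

14

Phenylalanine (F), tryptophan (W), and tyrosine (Y) have aromatic ring side chains.
Matching residues: F2, F3, Y4, Y5, Y6, F8, W9, Y10, F13, W14, W15, F17, W19, W20.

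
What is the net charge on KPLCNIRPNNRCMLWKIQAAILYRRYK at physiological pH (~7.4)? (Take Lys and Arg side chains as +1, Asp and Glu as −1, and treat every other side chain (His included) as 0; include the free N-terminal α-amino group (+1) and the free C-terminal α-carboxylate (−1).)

+7

Positive (K, R): K1, R7, R11, K16, R24, R25, K27 → +7.
Negative (D, E): none → −0.
The N-terminus (+1) and C-terminus (−1) cancel.
Net charge = (+7) + (−0) = +7.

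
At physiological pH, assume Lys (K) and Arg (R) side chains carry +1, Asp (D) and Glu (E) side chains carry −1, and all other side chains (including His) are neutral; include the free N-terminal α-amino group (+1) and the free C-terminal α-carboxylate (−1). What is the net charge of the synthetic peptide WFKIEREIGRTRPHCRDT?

Positive (K, R): K3, R6, R10, R12, R16 → +5.
Negative (D, E): E5, E7, D17 → −3.
The N-terminus (+1) and C-terminus (−1) cancel.
Net charge = (+5) + (−3) = +2.

+2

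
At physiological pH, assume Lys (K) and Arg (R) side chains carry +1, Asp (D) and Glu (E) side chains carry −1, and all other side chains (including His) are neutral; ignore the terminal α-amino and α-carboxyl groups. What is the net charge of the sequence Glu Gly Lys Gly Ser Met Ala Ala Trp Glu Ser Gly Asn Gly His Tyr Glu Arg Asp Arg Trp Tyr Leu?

-1

Positive (K, R): Lys3, Arg18, Arg20 → +3.
Negative (D, E): Glu1, Glu10, Glu17, Asp19 → −4.
Net charge = (+3) + (−4) = −1.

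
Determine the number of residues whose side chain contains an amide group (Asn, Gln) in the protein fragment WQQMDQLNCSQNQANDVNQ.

10

Matching residues: Q2, Q3, Q6, N8, Q11, N12, Q13, N15, N18, Q19.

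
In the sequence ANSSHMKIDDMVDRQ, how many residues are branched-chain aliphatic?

2

V, L, and I make up the branched-chain aliphatic group.
Matching residues: I8, V12.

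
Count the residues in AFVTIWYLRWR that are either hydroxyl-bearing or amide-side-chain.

2

Hydroxyl-bearing: S, T, Y. Amide-side-chain: N, Q.
Hydroxyl-bearing residues here: T4, Y7 (2).
Amide-side-chain residues here: none (0).
The two groups share no amino acid, so total = 2 + 0 = 2.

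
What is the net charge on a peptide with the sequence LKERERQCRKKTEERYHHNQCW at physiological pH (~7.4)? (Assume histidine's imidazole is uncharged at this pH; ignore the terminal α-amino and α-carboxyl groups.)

Near pH 7.4, K and R contribute +1 each, D and E contribute −1 each, and every other side chain (His included, as stated) is uncharged.
Positive (K, R): K2, R4, R6, R9, K10, K11, R15 → +7.
Negative (D, E): E3, E5, E13, E14 → −4.
Net charge = (+7) + (−4) = +3.

+3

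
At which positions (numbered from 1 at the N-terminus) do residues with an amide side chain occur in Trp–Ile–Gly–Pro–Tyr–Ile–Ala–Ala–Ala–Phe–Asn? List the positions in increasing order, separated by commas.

The amide-side-chain residues are Asn (N) and Gln (Q).
Matching residues: Asn11.

11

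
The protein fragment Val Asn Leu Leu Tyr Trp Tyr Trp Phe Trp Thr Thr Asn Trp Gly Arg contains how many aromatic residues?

7

The aromatic amino acids are Phe (F, benzyl), Trp (W, indole), and Tyr (Y, phenol).
Matching residues: Tyr5, Trp6, Tyr7, Trp8, Phe9, Trp10, Trp14.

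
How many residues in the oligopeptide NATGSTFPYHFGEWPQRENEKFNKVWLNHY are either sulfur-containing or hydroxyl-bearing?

Sulfur-containing: C, M. Hydroxyl-bearing: S, T, Y.
Sulfur-containing residues here: none (0).
Hydroxyl-bearing residues here: T3, S5, T6, Y9, Y30 (5).
The two groups share no amino acid, so total = 0 + 5 = 5.

5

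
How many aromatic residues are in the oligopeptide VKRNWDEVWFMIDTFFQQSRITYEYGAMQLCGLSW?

8

The aromatic amino acids are Phe (F, benzyl), Trp (W, indole), and Tyr (Y, phenol).
Matching residues: W5, W9, F10, F15, F16, Y23, Y25, W35.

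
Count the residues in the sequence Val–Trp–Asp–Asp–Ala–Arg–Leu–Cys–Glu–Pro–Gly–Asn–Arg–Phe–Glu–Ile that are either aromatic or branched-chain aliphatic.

5

Aromatic: F, W, Y. Branched-chain aliphatic: I, L, V.
Aromatic residues here: Trp2, Phe14 (2).
Branched-chain aliphatic residues here: Val1, Leu7, Ile16 (3).
The two groups share no amino acid, so total = 2 + 3 = 5.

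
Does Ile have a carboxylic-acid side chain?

No

The acidic residues are Asp (D) and Glu (E), whose side chains end in a carboxylate group.
Isoleucine is not in this group.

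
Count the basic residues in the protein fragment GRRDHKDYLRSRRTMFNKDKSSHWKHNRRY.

14

K, R, and H are the three residues with basic side chains (ε-amine, guanidinium, and imidazole respectively).
Matching residues: R2, R3, H5, K6, R10, R12, R13, K18, K20, H23, K25, H26, R28, R29.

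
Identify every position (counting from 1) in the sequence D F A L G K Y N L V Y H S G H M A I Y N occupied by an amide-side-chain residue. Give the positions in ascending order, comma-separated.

8, 20

The amide-side-chain residues are Asn (N) and Gln (Q).
Matching residues: N8, N20.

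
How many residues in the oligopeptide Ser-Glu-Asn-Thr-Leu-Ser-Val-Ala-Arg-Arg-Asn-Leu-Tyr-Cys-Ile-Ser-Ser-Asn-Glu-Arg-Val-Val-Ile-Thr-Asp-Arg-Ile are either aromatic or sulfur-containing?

2

Aromatic: F, W, Y. Sulfur-containing: C, M.
Aromatic residues here: Tyr13 (1).
Sulfur-containing residues here: Cys14 (1).
The two groups share no amino acid, so total = 1 + 1 = 2.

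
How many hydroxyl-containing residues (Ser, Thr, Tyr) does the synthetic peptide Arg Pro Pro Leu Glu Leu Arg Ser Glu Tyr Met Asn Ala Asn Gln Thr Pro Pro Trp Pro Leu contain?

3

Matching residues: Ser8, Tyr10, Thr16.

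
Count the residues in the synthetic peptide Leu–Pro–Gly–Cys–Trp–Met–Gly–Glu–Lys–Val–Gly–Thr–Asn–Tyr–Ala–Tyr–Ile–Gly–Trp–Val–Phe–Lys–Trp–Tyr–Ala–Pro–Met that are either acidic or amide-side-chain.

Acidic: D, E. Amide-side-chain: N, Q.
Acidic residues here: Glu8 (1).
Amide-side-chain residues here: Asn13 (1).
The two groups share no amino acid, so total = 1 + 1 = 2.

2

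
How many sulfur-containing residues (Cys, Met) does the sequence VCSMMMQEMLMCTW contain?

7

Matching residues: C2, M4, M5, M6, M9, M11, C12.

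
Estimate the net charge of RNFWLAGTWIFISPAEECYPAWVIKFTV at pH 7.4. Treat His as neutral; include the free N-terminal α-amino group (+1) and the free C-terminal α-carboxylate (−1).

At pH ~7.4 the Lys and Arg side chains are protonated (+1), the Asp and Glu side chains are deprotonated (−1), and with His taken as neutral all other side chains carry no charge.
Positive (K, R): R1, K25 → +2.
Negative (D, E): E16, E17 → −2.
The N-terminus (+1) and C-terminus (−1) cancel.
Net charge = (+2) + (−2) = 0.

0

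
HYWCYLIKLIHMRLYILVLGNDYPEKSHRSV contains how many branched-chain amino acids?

10

V, L, and I make up the branched-chain aliphatic group.
Matching residues: L6, I7, L9, I10, L14, I16, L17, V18, L19, V31.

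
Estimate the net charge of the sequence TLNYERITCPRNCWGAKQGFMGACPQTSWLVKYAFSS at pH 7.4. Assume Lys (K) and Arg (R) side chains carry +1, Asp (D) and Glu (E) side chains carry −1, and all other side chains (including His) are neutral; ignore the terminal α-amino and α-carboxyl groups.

Positive (K, R): R6, R11, K17, K32 → +4.
Negative (D, E): E5 → −1.
Net charge = (+4) + (−1) = +3.

+3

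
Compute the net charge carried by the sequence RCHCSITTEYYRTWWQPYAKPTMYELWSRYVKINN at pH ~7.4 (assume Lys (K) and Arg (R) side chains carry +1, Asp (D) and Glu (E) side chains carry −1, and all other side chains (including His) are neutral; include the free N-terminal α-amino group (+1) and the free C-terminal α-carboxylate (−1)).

+3

Positive (K, R): R1, R12, K20, R29, K32 → +5.
Negative (D, E): E9, E25 → −2.
The N-terminus (+1) and C-terminus (−1) cancel.
Net charge = (+5) + (−2) = +3.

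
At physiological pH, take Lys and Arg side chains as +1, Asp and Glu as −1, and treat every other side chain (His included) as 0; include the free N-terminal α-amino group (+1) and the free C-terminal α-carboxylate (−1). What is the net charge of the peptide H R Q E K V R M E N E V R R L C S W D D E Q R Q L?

0

Positive (K, R): R2, K5, R7, R13, R14, R23 → +6.
Negative (D, E): E4, E9, E11, D19, D20, E21 → −6.
The N-terminus (+1) and C-terminus (−1) cancel.
Net charge = (+6) + (−6) = 0.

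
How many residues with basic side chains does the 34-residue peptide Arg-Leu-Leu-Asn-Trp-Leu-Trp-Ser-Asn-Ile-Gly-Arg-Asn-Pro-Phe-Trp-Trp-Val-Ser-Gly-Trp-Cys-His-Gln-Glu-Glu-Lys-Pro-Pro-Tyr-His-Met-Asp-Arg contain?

K, R, and H are the three residues with basic side chains (ε-amine, guanidinium, and imidazole respectively).
Matching residues: Arg1, Arg12, His23, Lys27, His31, Arg34.

6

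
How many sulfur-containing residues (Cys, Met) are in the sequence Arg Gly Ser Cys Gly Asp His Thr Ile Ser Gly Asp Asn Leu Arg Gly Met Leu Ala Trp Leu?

2

Matching residues: Cys4, Met17.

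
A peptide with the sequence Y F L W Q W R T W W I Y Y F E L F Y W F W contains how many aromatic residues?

14

F, W, and Y each carry an aromatic ring on the side chain.
Matching residues: Y1, F2, W4, W6, W9, W10, Y12, Y13, F14, F17, Y18, W19, F20, W21.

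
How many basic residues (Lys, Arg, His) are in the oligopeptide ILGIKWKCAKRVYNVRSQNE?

5

Matching residues: K5, K7, K10, R11, R16.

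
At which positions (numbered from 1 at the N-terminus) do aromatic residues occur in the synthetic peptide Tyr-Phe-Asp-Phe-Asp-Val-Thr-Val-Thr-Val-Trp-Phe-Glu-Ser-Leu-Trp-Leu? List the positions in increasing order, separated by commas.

1, 2, 4, 11, 12, 16

The aromatic amino acids are Phe (F, benzyl), Trp (W, indole), and Tyr (Y, phenol).
Matching residues: Tyr1, Phe2, Phe4, Trp11, Phe12, Trp16.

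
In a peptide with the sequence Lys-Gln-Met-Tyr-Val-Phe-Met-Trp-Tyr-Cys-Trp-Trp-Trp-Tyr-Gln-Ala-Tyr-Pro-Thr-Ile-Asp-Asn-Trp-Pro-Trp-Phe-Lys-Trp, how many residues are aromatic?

Phenylalanine (F), tryptophan (W), and tyrosine (Y) have aromatic ring side chains.
Matching residues: Tyr4, Phe6, Trp8, Tyr9, Trp11, Trp12, Trp13, Tyr14, Tyr17, Trp23, Trp25, Phe26, Trp28.

13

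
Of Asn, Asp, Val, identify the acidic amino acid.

Aspartate (D) and glutamate (E) have carboxylic-acid side chains and are the acidic amino acids.
Of the listed options, only Asp belongs to this group.

Asp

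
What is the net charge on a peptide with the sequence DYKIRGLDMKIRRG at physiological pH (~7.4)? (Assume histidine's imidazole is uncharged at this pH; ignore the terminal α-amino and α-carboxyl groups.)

+3

At pH ~7.4 the Lys and Arg side chains are protonated (+1), the Asp and Glu side chains are deprotonated (−1), and with His taken as neutral all other side chains carry no charge.
Positive (K, R): K3, R5, K10, R12, R13 → +5.
Negative (D, E): D1, D8 → −2.
Net charge = (+5) + (−2) = +3.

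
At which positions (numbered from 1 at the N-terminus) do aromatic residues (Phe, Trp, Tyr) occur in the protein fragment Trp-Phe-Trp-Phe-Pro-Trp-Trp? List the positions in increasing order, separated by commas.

Matching residues: Trp1, Phe2, Trp3, Phe4, Trp6, Trp7.

1, 2, 3, 4, 6, 7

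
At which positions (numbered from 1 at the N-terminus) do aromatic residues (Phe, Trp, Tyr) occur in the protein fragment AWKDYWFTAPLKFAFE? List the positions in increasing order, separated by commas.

Matching residues: W2, Y5, W6, F7, F13, F15.

2, 5, 6, 7, 13, 15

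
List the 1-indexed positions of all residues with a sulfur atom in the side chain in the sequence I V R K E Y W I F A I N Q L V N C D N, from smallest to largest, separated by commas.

17

Cysteine (C, thiol) and methionine (M, thioether) are the two sulfur-containing amino acids.
Matching residues: C17.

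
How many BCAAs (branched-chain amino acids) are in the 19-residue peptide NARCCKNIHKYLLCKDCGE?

3

The BCAAs are Val, Leu, and Ile — aliphatic side chains with a branch point.
Matching residues: I8, L12, L13.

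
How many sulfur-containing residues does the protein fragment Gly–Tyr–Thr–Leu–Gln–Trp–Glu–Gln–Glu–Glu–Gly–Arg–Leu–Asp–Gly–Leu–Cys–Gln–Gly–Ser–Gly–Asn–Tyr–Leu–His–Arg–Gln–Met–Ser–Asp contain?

Only Cys (C) and Met (M) have a sulfur atom in the side chain.
Matching residues: Cys17, Met28.

2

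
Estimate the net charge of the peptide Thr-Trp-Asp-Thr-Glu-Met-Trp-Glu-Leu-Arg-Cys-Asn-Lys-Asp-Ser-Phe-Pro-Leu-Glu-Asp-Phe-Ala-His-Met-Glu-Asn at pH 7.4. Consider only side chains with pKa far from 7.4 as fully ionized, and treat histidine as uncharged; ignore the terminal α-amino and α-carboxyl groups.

-5

At pH ~7.4 the Lys and Arg side chains are protonated (+1), the Asp and Glu side chains are deprotonated (−1), and with His taken as neutral all other side chains carry no charge.
Positive (K, R): Arg10, Lys13 → +2.
Negative (D, E): Asp3, Glu5, Glu8, Asp14, Glu19, Asp20, Glu25 → −7.
Net charge = (+2) + (−7) = −5.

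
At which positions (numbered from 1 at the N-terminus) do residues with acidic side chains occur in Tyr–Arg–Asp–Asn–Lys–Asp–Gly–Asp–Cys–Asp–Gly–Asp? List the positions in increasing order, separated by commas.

Aspartate (D) and glutamate (E) have carboxylic-acid side chains and are the acidic amino acids.
Matching residues: Asp3, Asp6, Asp8, Asp10, Asp12.

3, 6, 8, 10, 12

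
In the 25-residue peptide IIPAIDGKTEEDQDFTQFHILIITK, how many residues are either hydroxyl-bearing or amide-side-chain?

Hydroxyl-bearing: S, T, Y. Amide-side-chain: N, Q.
Hydroxyl-bearing residues here: T9, T16, T24 (3).
Amide-side-chain residues here: Q13, Q17 (2).
The two groups share no amino acid, so total = 3 + 2 = 5.

5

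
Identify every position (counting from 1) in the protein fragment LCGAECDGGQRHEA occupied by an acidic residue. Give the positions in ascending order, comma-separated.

5, 7, 13

Aspartate (D) and glutamate (E) have carboxylic-acid side chains and are the acidic amino acids.
Matching residues: E5, D7, E13.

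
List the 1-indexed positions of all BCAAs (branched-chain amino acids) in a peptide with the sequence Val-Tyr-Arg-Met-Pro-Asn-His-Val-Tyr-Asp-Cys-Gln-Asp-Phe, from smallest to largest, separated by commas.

V, L, and I make up the branched-chain aliphatic group.
Matching residues: Val1, Val8.

1, 8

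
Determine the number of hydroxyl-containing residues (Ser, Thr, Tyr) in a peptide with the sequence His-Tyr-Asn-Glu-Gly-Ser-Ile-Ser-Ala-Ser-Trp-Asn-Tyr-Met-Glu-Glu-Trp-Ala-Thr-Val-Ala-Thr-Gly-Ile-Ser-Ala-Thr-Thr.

10

Matching residues: Tyr2, Ser6, Ser8, Ser10, Tyr13, Thr19, Thr22, Ser25, Thr27, Thr28.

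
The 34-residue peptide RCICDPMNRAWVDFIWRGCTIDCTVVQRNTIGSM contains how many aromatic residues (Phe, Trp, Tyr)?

Matching residues: W11, F14, W16.

3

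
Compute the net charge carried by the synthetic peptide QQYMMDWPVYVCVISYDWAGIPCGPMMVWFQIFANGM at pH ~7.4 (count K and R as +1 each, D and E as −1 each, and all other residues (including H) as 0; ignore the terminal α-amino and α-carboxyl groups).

Positive (K, R): none → +0.
Negative (D, E): D6, D17 → −2.
Net charge = (+0) + (−2) = −2.

-2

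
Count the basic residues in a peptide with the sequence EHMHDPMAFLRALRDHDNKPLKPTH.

8

Lysine (K), arginine (R), and histidine (H) have basic, nitrogen-containing side chains.
Matching residues: H2, H4, R11, R14, H16, K19, K22, H25.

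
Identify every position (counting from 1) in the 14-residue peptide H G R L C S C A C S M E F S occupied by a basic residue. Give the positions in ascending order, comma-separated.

The basic amino acids are Lys (K), Arg (R), and His (H).
Matching residues: H1, R3.

1, 3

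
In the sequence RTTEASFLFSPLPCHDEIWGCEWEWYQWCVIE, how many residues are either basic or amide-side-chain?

3

Basic: H, K, R. Amide-side-chain: N, Q.
Basic residues here: R1, H15 (2).
Amide-side-chain residues here: Q27 (1).
The two groups share no amino acid, so total = 2 + 1 = 3.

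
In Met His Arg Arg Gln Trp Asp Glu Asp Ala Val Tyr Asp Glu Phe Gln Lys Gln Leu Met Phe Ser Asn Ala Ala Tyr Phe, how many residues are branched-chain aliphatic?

2

V, L, and I make up the branched-chain aliphatic group.
Matching residues: Val11, Leu19.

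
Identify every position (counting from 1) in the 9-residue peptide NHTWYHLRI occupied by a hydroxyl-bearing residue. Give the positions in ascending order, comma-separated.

3, 5

Matching residues: T3, Y5.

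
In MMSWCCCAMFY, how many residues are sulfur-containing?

The sulfur-bearing residues are cysteine (–SH) and methionine (–S–CH₃).
Matching residues: M1, M2, C5, C6, C7, M9.

6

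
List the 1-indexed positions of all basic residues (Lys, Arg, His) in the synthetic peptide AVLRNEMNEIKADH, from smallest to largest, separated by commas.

Matching residues: R4, K11, H14.

4, 11, 14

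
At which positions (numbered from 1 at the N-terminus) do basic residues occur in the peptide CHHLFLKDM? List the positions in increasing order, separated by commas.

Lysine (K), arginine (R), and histidine (H) have basic, nitrogen-containing side chains.
Matching residues: H2, H3, K7.

2, 3, 7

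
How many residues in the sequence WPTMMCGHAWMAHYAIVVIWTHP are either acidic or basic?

Acidic: D, E. Basic: H, K, R.
Acidic residues here: none (0).
Basic residues here: H8, H13, H22 (3).
The two groups share no amino acid, so total = 0 + 3 = 3.

3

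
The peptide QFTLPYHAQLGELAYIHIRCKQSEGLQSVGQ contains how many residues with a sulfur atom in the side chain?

1

Only Cys (C) and Met (M) have a sulfur atom in the side chain.
Matching residues: C20.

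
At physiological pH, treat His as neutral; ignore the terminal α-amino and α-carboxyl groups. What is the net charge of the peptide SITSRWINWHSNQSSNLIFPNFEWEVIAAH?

The side chains ionized at physiological pH are Lys/Arg (+1) and Asp/Glu (−1); with His treated as neutral, nothing else contributes.
Positive (K, R): R5 → +1.
Negative (D, E): E23, E25 → −2.
Net charge = (+1) + (−2) = −1.

-1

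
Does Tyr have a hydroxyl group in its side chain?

Yes

The –OH-bearing residues are Ser, Thr (aliphatic alcohols), and Tyr (phenol).
Tyrosine is in this group.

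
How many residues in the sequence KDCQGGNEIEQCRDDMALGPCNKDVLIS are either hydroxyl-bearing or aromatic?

1

Hydroxyl-bearing: S, T, Y. Aromatic: F, W, Y.
Hydroxyl-bearing residues here: S28 (1).
Aromatic residues here: none (0).
(Y belongs to both groups, but none appear in this sequence.) Total = 1 + 0 = 1.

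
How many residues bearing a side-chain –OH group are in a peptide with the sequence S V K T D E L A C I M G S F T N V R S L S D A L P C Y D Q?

7

The –OH-bearing residues are Ser, Thr (aliphatic alcohols), and Tyr (phenol).
Matching residues: S1, T4, S13, T15, S19, S21, Y27.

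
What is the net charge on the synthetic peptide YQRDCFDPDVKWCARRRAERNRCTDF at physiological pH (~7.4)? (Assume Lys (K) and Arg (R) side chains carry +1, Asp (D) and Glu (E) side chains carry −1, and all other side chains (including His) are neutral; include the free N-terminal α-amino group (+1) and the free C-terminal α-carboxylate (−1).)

Positive (K, R): R3, K11, R15, R16, R17, R20, R22 → +7.
Negative (D, E): D4, D7, D9, E19, D25 → −5.
The N-terminus (+1) and C-terminus (−1) cancel.
Net charge = (+7) + (−5) = +2.

+2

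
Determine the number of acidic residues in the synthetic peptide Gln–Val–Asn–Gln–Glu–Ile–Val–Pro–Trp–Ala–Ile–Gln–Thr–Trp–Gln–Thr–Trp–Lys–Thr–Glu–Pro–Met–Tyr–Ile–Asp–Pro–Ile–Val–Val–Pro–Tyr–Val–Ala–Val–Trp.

The acidic residues are Asp (D) and Glu (E), whose side chains end in a carboxylate group.
Matching residues: Glu5, Glu20, Asp25.

3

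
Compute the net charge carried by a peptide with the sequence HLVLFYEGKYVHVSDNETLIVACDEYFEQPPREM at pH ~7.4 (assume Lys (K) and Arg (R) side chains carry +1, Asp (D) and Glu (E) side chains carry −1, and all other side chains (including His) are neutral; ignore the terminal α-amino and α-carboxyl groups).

-5

Positive (K, R): K9, R32 → +2.
Negative (D, E): E7, D15, E17, D24, E25, E28, E33 → −7.
Net charge = (+2) + (−7) = −5.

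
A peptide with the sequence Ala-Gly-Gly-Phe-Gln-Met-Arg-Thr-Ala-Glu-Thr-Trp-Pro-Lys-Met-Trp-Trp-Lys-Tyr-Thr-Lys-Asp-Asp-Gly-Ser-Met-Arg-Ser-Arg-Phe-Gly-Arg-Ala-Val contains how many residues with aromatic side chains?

6

F, W, and Y each carry an aromatic ring on the side chain.
Matching residues: Phe4, Trp12, Trp16, Trp17, Tyr19, Phe30.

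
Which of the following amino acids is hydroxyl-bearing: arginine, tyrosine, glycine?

The –OH-bearing residues are Ser, Thr (aliphatic alcohols), and Tyr (phenol).
Of the listed options, only tyrosine belongs to this group.

tyrosine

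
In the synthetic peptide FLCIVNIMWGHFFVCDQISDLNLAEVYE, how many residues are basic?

1

Lysine (K), arginine (R), and histidine (H) have basic, nitrogen-containing side chains.
Matching residues: H11.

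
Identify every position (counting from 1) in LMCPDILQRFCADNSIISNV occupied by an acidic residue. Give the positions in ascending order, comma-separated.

Only D (aspartate) and E (glutamate) carry a side-chain carboxylic acid.
Matching residues: D5, D13.

5, 13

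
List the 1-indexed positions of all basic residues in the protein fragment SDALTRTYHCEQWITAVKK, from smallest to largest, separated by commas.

6, 9, 18, 19

K, R, and H are the three residues with basic side chains (ε-amine, guanidinium, and imidazole respectively).
Matching residues: R6, H9, K18, K19.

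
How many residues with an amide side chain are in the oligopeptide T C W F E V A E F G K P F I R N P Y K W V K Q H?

Only N (asparagine) and Q (glutamine) carry a side-chain carboxamide.
Matching residues: N16, Q23.

2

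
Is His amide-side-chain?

The amide-side-chain residues are Asn (N) and Gln (Q).
Histidine is not in this group.

No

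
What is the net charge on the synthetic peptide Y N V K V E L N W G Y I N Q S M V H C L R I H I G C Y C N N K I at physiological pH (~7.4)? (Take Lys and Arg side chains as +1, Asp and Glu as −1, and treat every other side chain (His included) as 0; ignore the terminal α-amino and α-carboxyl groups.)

Positive (K, R): K4, R21, K31 → +3.
Negative (D, E): E6 → −1.
Net charge = (+3) + (−1) = +2.

+2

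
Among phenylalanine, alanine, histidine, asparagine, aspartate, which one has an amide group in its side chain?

The amide-side-chain residues are Asn (N) and Gln (Q).
Of the listed options, only asparagine belongs to this group.

asparagine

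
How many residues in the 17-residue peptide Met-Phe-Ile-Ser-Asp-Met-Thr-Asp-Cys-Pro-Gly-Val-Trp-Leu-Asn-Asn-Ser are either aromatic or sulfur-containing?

5

Aromatic: F, W, Y. Sulfur-containing: C, M.
Aromatic residues here: Phe2, Trp13 (2).
Sulfur-containing residues here: Met1, Met6, Cys9 (3).
The two groups share no amino acid, so total = 2 + 3 = 5.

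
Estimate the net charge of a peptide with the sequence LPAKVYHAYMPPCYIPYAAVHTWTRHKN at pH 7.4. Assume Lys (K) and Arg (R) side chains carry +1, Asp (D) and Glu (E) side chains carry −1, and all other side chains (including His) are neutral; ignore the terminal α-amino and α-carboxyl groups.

+3

Positive (K, R): K4, R25, K27 → +3.
Negative (D, E): none → −0.
Net charge = (+3) + (−0) = +3.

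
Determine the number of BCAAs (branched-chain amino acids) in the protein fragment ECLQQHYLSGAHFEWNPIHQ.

3

The BCAAs are Val, Leu, and Ile — aliphatic side chains with a branch point.
Matching residues: L3, L8, I18.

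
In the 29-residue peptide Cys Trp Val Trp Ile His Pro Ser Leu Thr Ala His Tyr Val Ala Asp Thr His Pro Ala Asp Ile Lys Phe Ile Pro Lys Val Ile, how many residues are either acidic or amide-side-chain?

2

Acidic: D, E. Amide-side-chain: N, Q.
Acidic residues here: Asp16, Asp21 (2).
Amide-side-chain residues here: none (0).
The two groups share no amino acid, so total = 2 + 0 = 2.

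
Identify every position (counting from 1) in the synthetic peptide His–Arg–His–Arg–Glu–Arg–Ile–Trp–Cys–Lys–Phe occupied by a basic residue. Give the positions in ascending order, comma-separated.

1, 2, 3, 4, 6, 10

Lysine (K), arginine (R), and histidine (H) have basic, nitrogen-containing side chains.
Matching residues: His1, Arg2, His3, Arg4, Arg6, Lys10.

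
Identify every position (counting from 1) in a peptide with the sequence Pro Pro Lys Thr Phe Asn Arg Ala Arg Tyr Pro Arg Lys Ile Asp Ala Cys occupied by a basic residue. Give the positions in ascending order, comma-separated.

Matching residues: Lys3, Arg7, Arg9, Arg12, Lys13.

3, 7, 9, 12, 13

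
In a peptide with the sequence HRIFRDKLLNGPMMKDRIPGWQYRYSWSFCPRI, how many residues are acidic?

2

The acidic residues are Asp (D) and Glu (E), whose side chains end in a carboxylate group.
Matching residues: D6, D16.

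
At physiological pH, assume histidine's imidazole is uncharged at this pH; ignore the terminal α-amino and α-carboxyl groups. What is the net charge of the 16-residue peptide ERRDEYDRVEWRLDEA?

The side chains ionized at physiological pH are Lys/Arg (+1) and Asp/Glu (−1); with His treated as neutral, nothing else contributes.
Positive (K, R): R2, R3, R8, R12 → +4.
Negative (D, E): E1, D4, E5, D7, E10, D14, E15 → −7.
Net charge = (+4) + (−7) = −3.

-3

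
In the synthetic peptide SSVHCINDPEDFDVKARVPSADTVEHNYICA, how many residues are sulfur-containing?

Only Cys (C) and Met (M) have a sulfur atom in the side chain.
Matching residues: C5, C30.

2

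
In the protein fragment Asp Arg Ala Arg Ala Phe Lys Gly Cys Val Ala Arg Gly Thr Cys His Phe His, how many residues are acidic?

The acidic residues are Asp (D) and Glu (E), whose side chains end in a carboxylate group.
Matching residues: Asp1.

1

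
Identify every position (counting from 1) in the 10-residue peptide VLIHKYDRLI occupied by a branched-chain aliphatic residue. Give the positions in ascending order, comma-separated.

1, 2, 3, 9, 10

V, L, and I make up the branched-chain aliphatic group.
Matching residues: V1, L2, I3, L9, I10.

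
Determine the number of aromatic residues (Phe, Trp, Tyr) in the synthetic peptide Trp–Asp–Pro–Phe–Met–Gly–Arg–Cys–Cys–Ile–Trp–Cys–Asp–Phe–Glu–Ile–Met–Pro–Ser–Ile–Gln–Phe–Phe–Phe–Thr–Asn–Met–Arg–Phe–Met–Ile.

8

Matching residues: Trp1, Phe4, Trp11, Phe14, Phe22, Phe23, Phe24, Phe29.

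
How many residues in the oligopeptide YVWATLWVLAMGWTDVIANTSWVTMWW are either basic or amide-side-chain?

1

Basic: H, K, R. Amide-side-chain: N, Q.
Basic residues here: none (0).
Amide-side-chain residues here: N19 (1).
The two groups share no amino acid, so total = 0 + 1 = 1.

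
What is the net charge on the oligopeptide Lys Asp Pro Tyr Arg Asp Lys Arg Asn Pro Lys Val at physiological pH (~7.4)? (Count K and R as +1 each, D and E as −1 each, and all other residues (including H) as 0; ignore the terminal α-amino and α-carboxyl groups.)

Positive (K, R): Lys1, Arg5, Lys7, Arg8, Lys11 → +5.
Negative (D, E): Asp2, Asp6 → −2.
Net charge = (+5) + (−2) = +3.

+3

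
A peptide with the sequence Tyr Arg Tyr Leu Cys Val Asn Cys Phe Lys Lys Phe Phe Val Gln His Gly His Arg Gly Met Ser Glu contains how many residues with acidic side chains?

Only D (aspartate) and E (glutamate) carry a side-chain carboxylic acid.
Matching residues: Glu23.

1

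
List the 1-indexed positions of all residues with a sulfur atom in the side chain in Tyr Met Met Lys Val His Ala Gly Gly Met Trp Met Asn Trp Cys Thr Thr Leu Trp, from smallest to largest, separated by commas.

2, 3, 10, 12, 15

Cysteine (C, thiol) and methionine (M, thioether) are the two sulfur-containing amino acids.
Matching residues: Met2, Met3, Met10, Met12, Cys15.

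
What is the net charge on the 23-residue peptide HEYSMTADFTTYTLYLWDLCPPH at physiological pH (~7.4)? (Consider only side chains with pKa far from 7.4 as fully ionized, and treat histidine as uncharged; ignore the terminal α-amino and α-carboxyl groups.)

-3

Near pH 7.4, K and R contribute +1 each, D and E contribute −1 each, and every other side chain (His included, as stated) is uncharged.
Positive (K, R): none → +0.
Negative (D, E): E2, D8, D18 → −3.
Net charge = (+0) + (−3) = −3.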